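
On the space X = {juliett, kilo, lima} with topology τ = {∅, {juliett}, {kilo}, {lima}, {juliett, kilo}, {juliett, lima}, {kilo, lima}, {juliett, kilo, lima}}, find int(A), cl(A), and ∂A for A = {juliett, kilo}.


int(A) = {juliett, kilo}, cl(A) = {juliett, kilo}, ∂A = ∅.

Closed sets in (X, τ) are complements of opens:
  closed(X, τ) = {∅, {juliett}, {kilo}, {lima}, {juliett, kilo}, {juliett, lima}, {kilo, lima}, {juliett, kilo, lima}}.
int(A) = ⋃ {U ∈ τ : U ⊆ A}. Opens contained in A: ∅, {juliett}, {kilo}, {juliett, kilo}.
Taking the union of these: int(A) = {juliett, kilo}.
cl(A) = ⋂ {C closed : A ⊆ C}. Closed sets containing A: {juliett, kilo}, {juliett, kilo, lima}.
Intersecting these: cl(A) = {juliett, kilo}.
∂A = cl(A) ∖ int(A) = {juliett, kilo} ∖ {juliett, kilo} = ∅.


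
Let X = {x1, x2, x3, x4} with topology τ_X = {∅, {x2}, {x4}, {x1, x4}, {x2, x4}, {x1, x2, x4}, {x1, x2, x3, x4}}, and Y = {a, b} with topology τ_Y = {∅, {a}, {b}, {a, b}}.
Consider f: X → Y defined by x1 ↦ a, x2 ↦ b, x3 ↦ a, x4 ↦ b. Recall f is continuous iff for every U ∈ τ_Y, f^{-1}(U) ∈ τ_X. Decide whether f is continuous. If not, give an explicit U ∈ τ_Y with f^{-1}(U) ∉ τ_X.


f is NOT continuous.

Compute f^{-1}(U) for each U ∈ τ_Y:
  U = ∅: f^{-1}(U) = ∅ ∈ τ_X ✓.
  U = {a}: f^{-1}(U) = {x1, x3} ∉ τ_X ✗.
  U = {b}: f^{-1}(U) = {x2, x4} ∈ τ_X ✓.
  U = {a, b}: f^{-1}(U) = {x1, x2, x3, x4} ∈ τ_X ✓.
Found U = {a} with f^{-1}(U) = {x1, x3} not in τ_X. Therefore f is NOT continuous.


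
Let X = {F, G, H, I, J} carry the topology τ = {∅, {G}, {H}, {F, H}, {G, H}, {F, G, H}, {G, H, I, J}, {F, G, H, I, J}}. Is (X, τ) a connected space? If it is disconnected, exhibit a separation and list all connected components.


(X, τ) is connected.

Find clopen sets (U ∈ τ with X ∖ U ∈ τ):
  U = ∅, X ∖ U = {F, G, H, I, J} — both open, so U is clopen.
  U = {F, G, H, I, J}, X ∖ U = ∅ — both open, so U is clopen.
Only trivial clopens (∅ and X) exist, so (X, τ) is connected.
Compute connected components by grouping points that agree on all clopens:
  component: {F, G, H, I, J}


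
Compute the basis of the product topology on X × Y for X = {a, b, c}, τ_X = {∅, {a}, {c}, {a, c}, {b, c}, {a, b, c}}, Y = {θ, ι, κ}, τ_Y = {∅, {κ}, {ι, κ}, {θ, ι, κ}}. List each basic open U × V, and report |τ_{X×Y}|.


Basis B = {∅ × ∅, {a} × {κ}, {c} × {κ}, {a} × {ι, κ}, {a, c} × {κ}, {b, c} × {κ}, {c} × {ι, κ}, {a} × {θ, ι, κ}, {a, b, c} × {κ}, {c} × {θ, ι, κ}, {a, c} × {ι, κ}, {b, c} × {ι, κ}, {a, c} × {θ, ι, κ}, {a, b, c} × {ι, κ}, {b, c} × {θ, ι, κ}, {a, b, c} × {θ, ι, κ}}; |τ_{X×Y}| = 40.

Enumerate products U × V with U ∈ τ_X, V ∈ τ_Y (deduplicated):
  ∅ × ∅ = {} (∅)
  {a} × {κ} = {(a,κ)}
  {c} × {κ} = {(c,κ)}
  {a} × {ι, κ} = {(a,ι), (a,κ)}
  {a, c} × {κ} = {(a,κ), (c,κ)}
  {b, c} × {κ} = {(b,κ), (c,κ)}
  {c} × {ι, κ} = {(c,ι), (c,κ)}
  {a} × {θ, ι, κ} = {(a,θ), (a,ι), (a,κ)}
  {a, b, c} × {κ} = {(a,κ), (b,κ), (c,κ)}
  {c} × {θ, ι, κ} = {(c,θ), (c,ι), (c,κ)}
  {a, c} × {ι, κ} = {(a,ι), (a,κ), (c,ι), (c,κ)}
  {b, c} × {ι, κ} = {(b,ι), (b,κ), (c,ι), (c,κ)}
  {a, c} × {θ, ι, κ} = {(a,θ), (a,ι), (a,κ), (c,θ), (c,ι), (c,κ)}
  {a, b, c} × {ι, κ} = {(a,ι), (a,κ), (b,ι), (b,κ), (c,ι), (c,κ)}
  {b, c} × {θ, ι, κ} = {(b,θ), (b,ι), (b,κ), (c,θ), (c,ι), (c,κ)}
  {a, b, c} × {θ, ι, κ} = {(a,θ), (a,ι), (a,κ), (b,θ), (b,ι), (b,κ), (c,θ), (c,ι), (c,κ)}
These 16 distinct sets form the basis B.
Close under arbitrary unions to get τ_{X×Y}; counting gives |τ_{X×Y}| = 40.


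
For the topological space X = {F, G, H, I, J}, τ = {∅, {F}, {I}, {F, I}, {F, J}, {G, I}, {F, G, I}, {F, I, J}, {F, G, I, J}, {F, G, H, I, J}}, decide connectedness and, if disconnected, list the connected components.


(X, τ) is connected.

Find clopen sets (U ∈ τ with X ∖ U ∈ τ):
  U = ∅, X ∖ U = {F, G, H, I, J} — both open, so U is clopen.
  U = {F, G, H, I, J}, X ∖ U = ∅ — both open, so U is clopen.
Only trivial clopens (∅ and X) exist, so (X, τ) is connected.
Compute connected components by grouping points that agree on all clopens:
  component: {F, G, H, I, J}


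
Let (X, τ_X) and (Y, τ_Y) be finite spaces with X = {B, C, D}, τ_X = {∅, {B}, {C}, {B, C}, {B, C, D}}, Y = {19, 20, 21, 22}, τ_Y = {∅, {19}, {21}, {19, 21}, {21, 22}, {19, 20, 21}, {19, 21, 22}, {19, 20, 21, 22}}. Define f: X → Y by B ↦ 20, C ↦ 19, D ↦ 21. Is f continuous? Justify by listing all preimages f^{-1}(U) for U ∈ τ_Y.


f is NOT continuous.

Compute f^{-1}(U) for each U ∈ τ_Y:
  U = ∅: f^{-1}(U) = ∅ ∈ τ_X ✓.
  U = {19}: f^{-1}(U) = {C} ∈ τ_X ✓.
  U = {21}: f^{-1}(U) = {D} ∉ τ_X ✗.
  U = {19, 21}: f^{-1}(U) = {C, D} ∉ τ_X ✗.
  U = {21, 22}: f^{-1}(U) = {D} ∉ τ_X ✗.
  U = {19, 20, 21}: f^{-1}(U) = {B, C, D} ∈ τ_X ✓.
  U = {19, 21, 22}: f^{-1}(U) = {C, D} ∉ τ_X ✗.
  U = {19, 20, 21, 22}: f^{-1}(U) = {B, C, D} ∈ τ_X ✓.
Found U = {21} with f^{-1}(U) = {D} not in τ_X. Therefore f is NOT continuous.


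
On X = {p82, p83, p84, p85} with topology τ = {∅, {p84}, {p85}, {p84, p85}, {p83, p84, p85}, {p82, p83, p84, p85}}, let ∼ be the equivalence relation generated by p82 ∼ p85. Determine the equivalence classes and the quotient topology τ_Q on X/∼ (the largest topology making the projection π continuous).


X/∼ = {[p82=p85], [p83], [p84]}; |τ_Q| = 3.

Equivalence classes: [p82=p85], [p83], [p84].
Quotient map π: X → X/∼ sends p82 ↦ [p82=p85], p83 ↦ [p83], p84 ↦ [p84], p85 ↦ [p82=p85].
For each subset V ⊆ X/∼, compute π^{-1}(V) ⊆ X and check whether π^{-1}(V) ∈ τ. V is open in τ_Q iff π^{-1}(V) ∈ τ.
  V = {}: π^{-1}(V) = ∅ ∈ τ ✓.
  V = {[p82=p85]}: π^{-1}(V) = {p82, p85} ∉ τ ✗.
  V = {[p83]}: π^{-1}(V) = {p83} ∉ τ ✗.
  V = {[p82=p85], [p83]}: π^{-1}(V) = {p82, p83, p85} ∉ τ ✗.
  V = {[p84]}: π^{-1}(V) = {p84} ∈ τ ✓.
  V = {[p82=p85], [p84]}: π^{-1}(V) = {p82, p84, p85} ∉ τ ✗.
  V = {[p83], [p84]}: π^{-1}(V) = {p83, p84} ∉ τ ✗.
  V = {[p82=p85], [p83], [p84]}: π^{-1}(V) = {p82, p83, p84, p85} ∈ τ ✓.
Open sets in the quotient: τ_Q = {{}, {[p84]}, {[p82=p85], [p83], [p84]}} (3 elements).


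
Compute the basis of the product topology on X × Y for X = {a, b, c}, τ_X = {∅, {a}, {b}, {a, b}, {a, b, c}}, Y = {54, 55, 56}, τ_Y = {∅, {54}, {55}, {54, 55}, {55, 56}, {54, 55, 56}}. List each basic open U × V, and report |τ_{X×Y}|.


Basis B = {∅ × ∅, {a} × {54}, {a} × {55}, {b} × {54}, {b} × {55}, {a} × {54, 55}, {a, b} × {54}, {a} × {55, 56}, {a, b} × {55}, {b} × {54, 55}, {b} × {55, 56}, {a} × {54, 55, 56}, {a, b, c} × {54}, {a, b, c} × {55}, {b} × {54, 55, 56}, {a, b} × {54, 55}, {a, b} × {55, 56}, {a, b} × {54, 55, 56}, {a, b, c} × {54, 55}, {a, b, c} × {55, 56}, {a, b, c} × {54, 55, 56}}; |τ_{X×Y}| = 70.

Enumerate products U × V with U ∈ τ_X, V ∈ τ_Y (deduplicated):
  ∅ × ∅ = {} (∅)
  {a} × {54} = {(a,54)}
  {a} × {55} = {(a,55)}
  {b} × {54} = {(b,54)}
  {b} × {55} = {(b,55)}
  {a} × {54, 55} = {(a,54), (a,55)}
  {a, b} × {54} = {(a,54), (b,54)}
  {a} × {55, 56} = {(a,55), (a,56)}
  {a, b} × {55} = {(a,55), (b,55)}
  {b} × {54, 55} = {(b,54), (b,55)}
  {b} × {55, 56} = {(b,55), (b,56)}
  {a} × {54, 55, 56} = {(a,54), (a,55), (a,56)}
  {a, b, c} × {54} = {(a,54), (b,54), (c,54)}
  {a, b, c} × {55} = {(a,55), (b,55), (c,55)}
  {b} × {54, 55, 56} = {(b,54), (b,55), (b,56)}
  {a, b} × {54, 55} = {(a,54), (a,55), (b,54), (b,55)}
  {a, b} × {55, 56} = {(a,55), (a,56), (b,55), (b,56)}
  {a, b} × {54, 55, 56} = {(a,54), (a,55), (a,56), (b,54), (b,55), (b,56)}
  {a, b, c} × {54, 55} = {(a,54), (a,55), (b,54), (b,55), (c,54), (c,55)}
  {a, b, c} × {55, 56} = {(a,55), (a,56), (b,55), (b,56), (c,55), (c,56)}
  {a, b, c} × {54, 55, 56} = {(a,54), (a,55), (a,56), (b,54), (b,55), (b,56), (c,54), (c,55), (c,56)}
These 21 distinct sets form the basis B.
Close under arbitrary unions to get τ_{X×Y}; counting gives |τ_{X×Y}| = 70.


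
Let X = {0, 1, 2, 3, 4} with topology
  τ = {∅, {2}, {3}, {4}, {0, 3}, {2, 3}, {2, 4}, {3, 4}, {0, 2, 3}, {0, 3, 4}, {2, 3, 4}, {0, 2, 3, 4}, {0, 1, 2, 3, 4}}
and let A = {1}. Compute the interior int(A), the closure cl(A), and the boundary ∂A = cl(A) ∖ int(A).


int(A) = ∅, cl(A) = {1}, ∂A = {1}.

Closed sets in (X, τ) are complements of opens:
  closed(X, τ) = {∅, {1}, {0, 1}, {1, 2}, {1, 4}, {0, 1, 2}, {0, 1, 3}, {0, 1, 4}, {1, 2, 4}, {0, 1, 2, 3}, {0, 1, 2, 4}, {0, 1, 3, 4}, {0, 1, 2, 3, 4}}.
int(A) = ⋃ {U ∈ τ : U ⊆ A}. Opens contained in A: ∅.
Taking the union of these: int(A) = ∅.
cl(A) = ⋂ {C closed : A ⊆ C}. Closed sets containing A: {1}, {0, 1}, {1, 2}, {1, 4}, {0, 1, 2}, {0, 1, 3}, {0, 1, 4}, {1, 2, 4}, {0, 1, 2, 3}, {0, 1, 2, 4}, {0, 1, 3, 4}, {0, 1, 2, 3, 4}.
Intersecting these: cl(A) = {1}.
∂A = cl(A) ∖ int(A) = {1} ∖ ∅ = {1}.


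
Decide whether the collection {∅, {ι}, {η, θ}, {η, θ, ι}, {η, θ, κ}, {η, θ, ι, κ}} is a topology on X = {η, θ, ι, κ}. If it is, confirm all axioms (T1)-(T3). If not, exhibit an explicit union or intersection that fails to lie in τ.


τ IS a topology on X.

Axiom (T1): ∅ ∈ τ? Yes; X ∈ τ? Yes.
Axiom (T2/T3): check pairwise unions and intersections of members of τ.
All pairwise intersections and unions checked — each lies in τ. Therefore τ satisfies (T1), (T2), (T3): it IS a topology on X.


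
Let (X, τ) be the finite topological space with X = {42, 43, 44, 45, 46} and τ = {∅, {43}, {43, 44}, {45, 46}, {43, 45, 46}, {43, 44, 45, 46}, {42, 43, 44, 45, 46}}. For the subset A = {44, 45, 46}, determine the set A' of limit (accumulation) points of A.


A' = {42, 45, 46}

For each x ∈ X, list the open sets U ∈ τ with x ∈ U, then check whether U ∩ (A ∖ {x}) ≠ ∅ for every such U.
  x = 42: opens ∋ x are {42, 43, 44, 45, 46}; each meets A ∖ {42}, so x IS a limit point.
  x = 43: open {43} ∋ x has {43} ∩ (A ∖ {43}) = ∅, so x is NOT a limit point.
  x = 44: open {43, 44} ∋ x has {43, 44} ∩ (A ∖ {44}) = ∅, so x is NOT a limit point.
  x = 45: opens ∋ x are {45, 46}, {43, 45, 46}, {43, 44, 45, 46}, {42, 43, 44, 45, 46}; each meets A ∖ {45}, so x IS a limit point.
  x = 46: opens ∋ x are {45, 46}, {43, 45, 46}, {43, 44, 45, 46}, {42, 43, 44, 45, 46}; each meets A ∖ {46}, so x IS a limit point.
Collecting: A' = {42, 45, 46}.


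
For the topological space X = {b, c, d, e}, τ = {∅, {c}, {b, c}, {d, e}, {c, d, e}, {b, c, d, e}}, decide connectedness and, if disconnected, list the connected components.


(X, τ) is disconnected; components = [{b, c}, {d, e}].

Find clopen sets (U ∈ τ with X ∖ U ∈ τ):
  U = ∅, X ∖ U = {b, c, d, e} — both open, so U is clopen.
  U = {b, c}, X ∖ U = {d, e} — both open, so U is clopen.
  U = {d, e}, X ∖ U = {b, c} — both open, so U is clopen.
  U = {b, c, d, e}, X ∖ U = ∅ — both open, so U is clopen.
Nontrivial clopen(s) exist: e.g. {d, e}. So (X, τ) is disconnected.
Compute connected components by grouping points that agree on all clopens:
  component: {b, c}
  component: {d, e}


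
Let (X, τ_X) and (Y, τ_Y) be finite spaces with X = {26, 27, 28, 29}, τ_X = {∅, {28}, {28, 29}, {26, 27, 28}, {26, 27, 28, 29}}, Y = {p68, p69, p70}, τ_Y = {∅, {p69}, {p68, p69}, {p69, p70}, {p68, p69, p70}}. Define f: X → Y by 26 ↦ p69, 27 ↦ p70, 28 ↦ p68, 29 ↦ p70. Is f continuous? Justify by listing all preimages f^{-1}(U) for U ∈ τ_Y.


f is NOT continuous.

Compute f^{-1}(U) for each U ∈ τ_Y:
  U = ∅: f^{-1}(U) = ∅ ∈ τ_X ✓.
  U = {p69}: f^{-1}(U) = {26} ∉ τ_X ✗.
  U = {p68, p69}: f^{-1}(U) = {26, 28} ∉ τ_X ✗.
  U = {p69, p70}: f^{-1}(U) = {26, 27, 29} ∉ τ_X ✗.
  U = {p68, p69, p70}: f^{-1}(U) = {26, 27, 28, 29} ∈ τ_X ✓.
Found U = {p69} with f^{-1}(U) = {26} not in τ_X. Therefore f is NOT continuous.


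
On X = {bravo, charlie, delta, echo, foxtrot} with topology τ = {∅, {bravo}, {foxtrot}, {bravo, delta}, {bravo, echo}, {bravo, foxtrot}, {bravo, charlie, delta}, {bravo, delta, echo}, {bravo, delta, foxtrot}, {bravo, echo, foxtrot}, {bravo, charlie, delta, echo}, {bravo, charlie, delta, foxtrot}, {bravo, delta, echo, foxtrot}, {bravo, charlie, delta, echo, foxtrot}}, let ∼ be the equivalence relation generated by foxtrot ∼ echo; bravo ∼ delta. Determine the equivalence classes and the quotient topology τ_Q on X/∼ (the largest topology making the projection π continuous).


X/∼ = {[bravo=delta], [charlie], [echo=foxtrot]}; |τ_Q| = 5.

Equivalence classes: [bravo=delta], [charlie], [echo=foxtrot].
Quotient map π: X → X/∼ sends bravo ↦ [bravo=delta], charlie ↦ [charlie], delta ↦ [bravo=delta], echo ↦ [echo=foxtrot], foxtrot ↦ [echo=foxtrot].
For each subset V ⊆ X/∼, compute π^{-1}(V) ⊆ X and check whether π^{-1}(V) ∈ τ. V is open in τ_Q iff π^{-1}(V) ∈ τ.
  V = {}: π^{-1}(V) = ∅ ∈ τ ✓.
  V = {[bravo=delta]}: π^{-1}(V) = {bravo, delta} ∈ τ ✓.
  V = {[charlie]}: π^{-1}(V) = {charlie} ∉ τ ✗.
  V = {[bravo=delta], [charlie]}: π^{-1}(V) = {bravo, charlie, delta} ∈ τ ✓.
  V = {[echo=foxtrot]}: π^{-1}(V) = {echo, foxtrot} ∉ τ ✗.
  V = {[bravo=delta], [echo=foxtrot]}: π^{-1}(V) = {bravo, delta, echo, foxtrot} ∈ τ ✓.
  V = {[charlie], [echo=foxtrot]}: π^{-1}(V) = {charlie, echo, foxtrot} ∉ τ ✗.
  V = {[bravo=delta], [charlie], [echo=foxtrot]}: π^{-1}(V) = {bravo, charlie, delta, echo, foxtrot} ∈ τ ✓.
Open sets in the quotient: τ_Q = {{}, {[bravo=delta]}, {[bravo=delta], [charlie]}, {[bravo=delta], [echo=foxtrot]}, {[bravo=delta], [charlie], [echo=foxtrot]}} (5 elements).


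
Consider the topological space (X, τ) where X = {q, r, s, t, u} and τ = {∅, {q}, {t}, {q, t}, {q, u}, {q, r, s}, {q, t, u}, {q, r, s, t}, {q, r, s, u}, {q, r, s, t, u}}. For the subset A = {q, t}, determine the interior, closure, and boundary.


int(A) = {q, t}, cl(A) = {q, r, s, t, u}, ∂A = {r, s, u}.

Closed sets in (X, τ) are complements of opens:
  closed(X, τ) = {∅, {t}, {u}, {r, s}, {t, u}, {r, s, t}, {r, s, u}, {q, r, s, u}, {r, s, t, u}, {q, r, s, t, u}}.
int(A) = ⋃ {U ∈ τ : U ⊆ A}. Opens contained in A: ∅, {q}, {t}, {q, t}.
Taking the union of these: int(A) = {q, t}.
cl(A) = ⋂ {C closed : A ⊆ C}. Closed sets containing A: {q, r, s, t, u}.
Intersecting these: cl(A) = {q, r, s, t, u}.
∂A = cl(A) ∖ int(A) = {q, r, s, t, u} ∖ {q, t} = {r, s, u}.


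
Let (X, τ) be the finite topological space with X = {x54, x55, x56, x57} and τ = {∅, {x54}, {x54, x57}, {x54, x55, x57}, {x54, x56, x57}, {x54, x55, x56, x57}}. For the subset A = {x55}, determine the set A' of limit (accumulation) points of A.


A' = ∅

For each x ∈ X, list the open sets U ∈ τ with x ∈ U, then check whether U ∩ (A ∖ {x}) ≠ ∅ for every such U.
  x = x54: open {x54} ∋ x has {x54} ∩ (A ∖ {x54}) = ∅, so x is NOT a limit point.
  x = x55: open {x54, x55, x57} ∋ x has {x54, x55, x57} ∩ (A ∖ {x55}) = ∅, so x is NOT a limit point.
  x = x56: open {x54, x56, x57} ∋ x has {x54, x56, x57} ∩ (A ∖ {x56}) = ∅, so x is NOT a limit point.
  x = x57: open {x54, x57} ∋ x has {x54, x57} ∩ (A ∖ {x57}) = ∅, so x is NOT a limit point.
Collecting: A' = ∅.


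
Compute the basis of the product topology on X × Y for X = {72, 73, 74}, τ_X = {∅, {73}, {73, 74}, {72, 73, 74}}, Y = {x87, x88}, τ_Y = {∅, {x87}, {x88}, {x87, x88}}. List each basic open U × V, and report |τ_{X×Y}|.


Basis B = {∅ × ∅, {73} × {x87}, {73} × {x88}, {73} × {x87, x88}, {73, 74} × {x87}, {73, 74} × {x88}, {72, 73, 74} × {x87}, {72, 73, 74} × {x88}, {73, 74} × {x87, x88}, {72, 73, 74} × {x87, x88}}; |τ_{X×Y}| = 16.

Enumerate products U × V with U ∈ τ_X, V ∈ τ_Y (deduplicated):
  ∅ × ∅ = {} (∅)
  {73} × {x87} = {(73,x87)}
  {73} × {x88} = {(73,x88)}
  {73} × {x87, x88} = {(73,x87), (73,x88)}
  {73, 74} × {x87} = {(73,x87), (74,x87)}
  {73, 74} × {x88} = {(73,x88), (74,x88)}
  {72, 73, 74} × {x87} = {(72,x87), (73,x87), (74,x87)}
  {72, 73, 74} × {x88} = {(72,x88), (73,x88), (74,x88)}
  {73, 74} × {x87, x88} = {(73,x87), (73,x88), (74,x87), (74,x88)}
  {72, 73, 74} × {x87, x88} = {(72,x87), (72,x88), (73,x87), (73,x88), (74,x87), (74,x88)}
These 10 distinct sets form the basis B.
Close under arbitrary unions to get τ_{X×Y}; counting gives |τ_{X×Y}| = 16.


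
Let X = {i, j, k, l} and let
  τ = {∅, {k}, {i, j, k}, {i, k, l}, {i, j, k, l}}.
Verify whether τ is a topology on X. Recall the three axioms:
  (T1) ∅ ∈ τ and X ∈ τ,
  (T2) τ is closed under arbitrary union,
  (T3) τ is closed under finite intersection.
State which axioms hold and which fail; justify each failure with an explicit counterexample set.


τ is NOT a topology on X.

Axiom (T1): ∅ ∈ τ? Yes; X ∈ τ? Yes.
Axiom (T2/T3): check pairwise unions and intersections of members of τ.
Counterexample for (T3): {i, j, k} ∩ {i, k, l} = {i, k} ∉ τ. Therefore τ is NOT a topology.


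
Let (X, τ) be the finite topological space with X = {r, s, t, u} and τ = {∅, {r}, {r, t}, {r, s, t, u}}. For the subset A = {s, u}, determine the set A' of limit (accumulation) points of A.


A' = {s, u}

For each x ∈ X, list the open sets U ∈ τ with x ∈ U, then check whether U ∩ (A ∖ {x}) ≠ ∅ for every such U.
  x = r: open {r} ∋ x has {r} ∩ (A ∖ {r}) = ∅, so x is NOT a limit point.
  x = s: opens ∋ x are {r, s, t, u}; each meets A ∖ {s}, so x IS a limit point.
  x = t: open {r, t} ∋ x has {r, t} ∩ (A ∖ {t}) = ∅, so x is NOT a limit point.
  x = u: opens ∋ x are {r, s, t, u}; each meets A ∖ {u}, so x IS a limit point.
Collecting: A' = {s, u}.


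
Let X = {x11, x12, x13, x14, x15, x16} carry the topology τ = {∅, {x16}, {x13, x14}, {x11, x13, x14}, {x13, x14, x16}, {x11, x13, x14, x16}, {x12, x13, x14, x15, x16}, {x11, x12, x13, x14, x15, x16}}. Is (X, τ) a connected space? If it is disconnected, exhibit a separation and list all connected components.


(X, τ) is connected.

Find clopen sets (U ∈ τ with X ∖ U ∈ τ):
  U = ∅, X ∖ U = {x11, x12, x13, x14, x15, x16} — both open, so U is clopen.
  U = {x11, x12, x13, x14, x15, x16}, X ∖ U = ∅ — both open, so U is clopen.
Only trivial clopens (∅ and X) exist, so (X, τ) is connected.
Compute connected components by grouping points that agree on all clopens:
  component: {x11, x12, x13, x14, x15, x16}


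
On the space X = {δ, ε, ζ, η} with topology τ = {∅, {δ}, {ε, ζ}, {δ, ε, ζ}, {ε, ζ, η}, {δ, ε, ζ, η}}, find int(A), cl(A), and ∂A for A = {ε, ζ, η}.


int(A) = {ε, ζ, η}, cl(A) = {ε, ζ, η}, ∂A = ∅.

Closed sets in (X, τ) are complements of opens:
  closed(X, τ) = {∅, {δ}, {η}, {δ, η}, {ε, ζ, η}, {δ, ε, ζ, η}}.
int(A) = ⋃ {U ∈ τ : U ⊆ A}. Opens contained in A: ∅, {ε, ζ}, {ε, ζ, η}.
Taking the union of these: int(A) = {ε, ζ, η}.
cl(A) = ⋂ {C closed : A ⊆ C}. Closed sets containing A: {ε, ζ, η}, {δ, ε, ζ, η}.
Intersecting these: cl(A) = {ε, ζ, η}.
∂A = cl(A) ∖ int(A) = {ε, ζ, η} ∖ {ε, ζ, η} = ∅.


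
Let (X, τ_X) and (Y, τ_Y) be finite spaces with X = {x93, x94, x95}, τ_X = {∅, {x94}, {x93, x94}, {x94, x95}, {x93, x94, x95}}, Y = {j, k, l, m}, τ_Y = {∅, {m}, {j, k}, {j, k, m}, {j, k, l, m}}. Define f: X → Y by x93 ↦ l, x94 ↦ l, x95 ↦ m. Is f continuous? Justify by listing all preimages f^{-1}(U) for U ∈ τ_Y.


f is NOT continuous.

Compute f^{-1}(U) for each U ∈ τ_Y:
  U = ∅: f^{-1}(U) = ∅ ∈ τ_X ✓.
  U = {m}: f^{-1}(U) = {x95} ∉ τ_X ✗.
  U = {j, k}: f^{-1}(U) = ∅ ∈ τ_X ✓.
  U = {j, k, m}: f^{-1}(U) = {x95} ∉ τ_X ✗.
  U = {j, k, l, m}: f^{-1}(U) = {x93, x94, x95} ∈ τ_X ✓.
Found U = {m} with f^{-1}(U) = {x95} not in τ_X. Therefore f is NOT continuous.


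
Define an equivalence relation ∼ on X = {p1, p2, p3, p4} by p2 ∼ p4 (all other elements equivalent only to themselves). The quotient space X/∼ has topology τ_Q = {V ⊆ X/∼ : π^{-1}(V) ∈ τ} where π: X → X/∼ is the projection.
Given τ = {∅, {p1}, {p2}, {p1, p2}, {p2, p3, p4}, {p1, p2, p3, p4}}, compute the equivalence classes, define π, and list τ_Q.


X/∼ = {[p1], [p2=p4], [p3]}; |τ_Q| = 4.

Equivalence classes: [p1], [p2=p4], [p3].
Quotient map π: X → X/∼ sends p1 ↦ [p1], p2 ↦ [p2=p4], p3 ↦ [p3], p4 ↦ [p2=p4].
For each subset V ⊆ X/∼, compute π^{-1}(V) ⊆ X and check whether π^{-1}(V) ∈ τ. V is open in τ_Q iff π^{-1}(V) ∈ τ.
  V = {}: π^{-1}(V) = ∅ ∈ τ ✓.
  V = {[p1]}: π^{-1}(V) = {p1} ∈ τ ✓.
  V = {[p2=p4]}: π^{-1}(V) = {p2, p4} ∉ τ ✗.
  V = {[p1], [p2=p4]}: π^{-1}(V) = {p1, p2, p4} ∉ τ ✗.
  V = {[p3]}: π^{-1}(V) = {p3} ∉ τ ✗.
  V = {[p1], [p3]}: π^{-1}(V) = {p1, p3} ∉ τ ✗.
  V = {[p2=p4], [p3]}: π^{-1}(V) = {p2, p3, p4} ∈ τ ✓.
  V = {[p1], [p2=p4], [p3]}: π^{-1}(V) = {p1, p2, p3, p4} ∈ τ ✓.
Open sets in the quotient: τ_Q = {{}, {[p1]}, {[p2=p4], [p3]}, {[p1], [p2=p4], [p3]}} (4 elements).


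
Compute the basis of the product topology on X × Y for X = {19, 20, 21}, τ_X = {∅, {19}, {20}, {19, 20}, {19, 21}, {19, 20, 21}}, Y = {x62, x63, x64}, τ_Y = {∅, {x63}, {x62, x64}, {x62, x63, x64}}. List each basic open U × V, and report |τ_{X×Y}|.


Basis B = {∅ × ∅, {19} × {x63}, {20} × {x63}, {19} × {x62, x64}, {19, 20} × {x63}, {19, 21} × {x63}, {20} × {x62, x64}, {19} × {x62, x63, x64}, {19, 20, 21} × {x63}, {20} × {x62, x63, x64}, {19, 20} × {x62, x64}, {19, 21} × {x62, x64}, {19, 20} × {x62, x63, x64}, {19, 21} × {x62, x63, x64}, {19, 20, 21} × {x62, x64}, {19, 20, 21} × {x62, x63, x64}}; |τ_{X×Y}| = 36.

Enumerate products U × V with U ∈ τ_X, V ∈ τ_Y (deduplicated):
  ∅ × ∅ = {} (∅)
  {19} × {x63} = {(19,x63)}
  {20} × {x63} = {(20,x63)}
  {19} × {x62, x64} = {(19,x62), (19,x64)}
  {19, 20} × {x63} = {(19,x63), (20,x63)}
  {19, 21} × {x63} = {(19,x63), (21,x63)}
  {20} × {x62, x64} = {(20,x62), (20,x64)}
  {19} × {x62, x63, x64} = {(19,x62), (19,x63), (19,x64)}
  {19, 20, 21} × {x63} = {(19,x63), (20,x63), (21,x63)}
  {20} × {x62, x63, x64} = {(20,x62), (20,x63), (20,x64)}
  {19, 20} × {x62, x64} = {(19,x62), (19,x64), (20,x62), (20,x64)}
  {19, 21} × {x62, x64} = {(19,x62), (19,x64), (21,x62), (21,x64)}
  {19, 20} × {x62, x63, x64} = {(19,x62), (19,x63), (19,x64), (20,x62), (20,x63), (20,x64)}
  {19, 21} × {x62, x63, x64} = {(19,x62), (19,x63), (19,x64), (21,x62), (21,x63), (21,x64)}
  {19, 20, 21} × {x62, x64} = {(19,x62), (19,x64), (20,x62), (20,x64), (21,x62), (21,x64)}
  {19, 20, 21} × {x62, x63, x64} = {(19,x62), (19,x63), (19,x64), (20,x62), (20,x63), (20,x64), (21,x62), (21,x63), (21,x64)}
These 16 distinct sets form the basis B.
Close under arbitrary unions to get τ_{X×Y}; counting gives |τ_{X×Y}| = 36.


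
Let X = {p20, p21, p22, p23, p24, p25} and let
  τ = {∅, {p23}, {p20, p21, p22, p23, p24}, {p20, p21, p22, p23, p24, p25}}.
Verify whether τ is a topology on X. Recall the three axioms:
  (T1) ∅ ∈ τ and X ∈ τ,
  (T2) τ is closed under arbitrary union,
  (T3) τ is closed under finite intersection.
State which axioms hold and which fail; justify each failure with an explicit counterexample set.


τ IS a topology on X.

Axiom (T1): ∅ ∈ τ? Yes; X ∈ τ? Yes.
Axiom (T2/T3): check pairwise unions and intersections of members of τ.
All pairwise intersections and unions checked — each lies in τ. Therefore τ satisfies (T1), (T2), (T3): it IS a topology on X.


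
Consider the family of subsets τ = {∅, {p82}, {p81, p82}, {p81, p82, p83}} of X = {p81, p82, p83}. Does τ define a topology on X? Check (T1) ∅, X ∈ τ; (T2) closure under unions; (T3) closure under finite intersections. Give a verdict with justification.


τ IS a topology on X.

Axiom (T1): ∅ ∈ τ? Yes; X ∈ τ? Yes.
Axiom (T2/T3): check pairwise unions and intersections of members of τ.
All pairwise intersections and unions checked — each lies in τ. Therefore τ satisfies (T1), (T2), (T3): it IS a topology on X.


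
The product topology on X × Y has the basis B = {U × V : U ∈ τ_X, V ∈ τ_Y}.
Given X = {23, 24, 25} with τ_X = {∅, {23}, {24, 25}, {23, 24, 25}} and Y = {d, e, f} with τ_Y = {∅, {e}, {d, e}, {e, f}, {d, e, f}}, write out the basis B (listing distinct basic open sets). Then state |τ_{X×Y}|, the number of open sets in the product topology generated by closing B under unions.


Basis B = {∅ × ∅, {23} × {e}, {23} × {d, e}, {23} × {e, f}, {24, 25} × {e}, {23} × {d, e, f}, {23, 24, 25} × {e}, {24, 25} × {d, e}, {24, 25} × {e, f}, {23, 24, 25} × {d, e}, {23, 24, 25} × {e, f}, {24, 25} × {d, e, f}, {23, 24, 25} × {d, e, f}}; |τ_{X×Y}| = 25.

Enumerate products U × V with U ∈ τ_X, V ∈ τ_Y (deduplicated):
  ∅ × ∅ = {} (∅)
  {23} × {e} = {(23,e)}
  {23} × {d, e} = {(23,d), (23,e)}
  {23} × {e, f} = {(23,e), (23,f)}
  {24, 25} × {e} = {(24,e), (25,e)}
  {23} × {d, e, f} = {(23,d), (23,e), (23,f)}
  {23, 24, 25} × {e} = {(23,e), (24,e), (25,e)}
  {24, 25} × {d, e} = {(24,d), (24,e), (25,d), (25,e)}
  {24, 25} × {e, f} = {(24,e), (24,f), (25,e), (25,f)}
  {23, 24, 25} × {d, e} = {(23,d), (23,e), (24,d), (24,e), (25,d), (25,e)}
  {23, 24, 25} × {e, f} = {(23,e), (23,f), (24,e), (24,f), (25,e), (25,f)}
  {24, 25} × {d, e, f} = {(24,d), (24,e), (24,f), (25,d), (25,e), (25,f)}
  {23, 24, 25} × {d, e, f} = {(23,d), (23,e), (23,f), (24,d), (24,e), (24,f), (25,d), (25,e), (25,f)}
These 13 distinct sets form the basis B.
Close under arbitrary unions to get τ_{X×Y}; counting gives |τ_{X×Y}| = 25.


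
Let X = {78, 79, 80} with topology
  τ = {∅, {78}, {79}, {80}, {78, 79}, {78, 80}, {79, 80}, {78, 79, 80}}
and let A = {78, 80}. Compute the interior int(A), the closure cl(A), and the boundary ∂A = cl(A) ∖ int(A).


int(A) = {78, 80}, cl(A) = {78, 80}, ∂A = ∅.

Closed sets in (X, τ) are complements of opens:
  closed(X, τ) = {∅, {78}, {79}, {80}, {78, 79}, {78, 80}, {79, 80}, {78, 79, 80}}.
int(A) = ⋃ {U ∈ τ : U ⊆ A}. Opens contained in A: ∅, {78}, {80}, {78, 80}.
Taking the union of these: int(A) = {78, 80}.
cl(A) = ⋂ {C closed : A ⊆ C}. Closed sets containing A: {78, 80}, {78, 79, 80}.
Intersecting these: cl(A) = {78, 80}.
∂A = cl(A) ∖ int(A) = {78, 80} ∖ {78, 80} = ∅.


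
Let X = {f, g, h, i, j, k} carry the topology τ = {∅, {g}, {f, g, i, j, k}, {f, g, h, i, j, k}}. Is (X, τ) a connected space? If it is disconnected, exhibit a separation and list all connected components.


(X, τ) is connected.

Find clopen sets (U ∈ τ with X ∖ U ∈ τ):
  U = ∅, X ∖ U = {f, g, h, i, j, k} — both open, so U is clopen.
  U = {f, g, h, i, j, k}, X ∖ U = ∅ — both open, so U is clopen.
Only trivial clopens (∅ and X) exist, so (X, τ) is connected.
Compute connected components by grouping points that agree on all clopens:
  component: {f, g, h, i, j, k}


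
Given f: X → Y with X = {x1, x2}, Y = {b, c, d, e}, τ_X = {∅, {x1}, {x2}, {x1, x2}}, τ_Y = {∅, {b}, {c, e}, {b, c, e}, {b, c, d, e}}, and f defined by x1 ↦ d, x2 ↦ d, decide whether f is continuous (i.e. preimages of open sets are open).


f IS continuous.

Compute f^{-1}(U) for each U ∈ τ_Y:
  U = ∅: f^{-1}(U) = ∅ ∈ τ_X ✓.
  U = {b}: f^{-1}(U) = ∅ ∈ τ_X ✓.
  U = {c, e}: f^{-1}(U) = ∅ ∈ τ_X ✓.
  U = {b, c, e}: f^{-1}(U) = ∅ ∈ τ_X ✓.
  U = {b, c, d, e}: f^{-1}(U) = {x1, x2} ∈ τ_X ✓.
Every preimage lies in τ_X, so f IS continuous.


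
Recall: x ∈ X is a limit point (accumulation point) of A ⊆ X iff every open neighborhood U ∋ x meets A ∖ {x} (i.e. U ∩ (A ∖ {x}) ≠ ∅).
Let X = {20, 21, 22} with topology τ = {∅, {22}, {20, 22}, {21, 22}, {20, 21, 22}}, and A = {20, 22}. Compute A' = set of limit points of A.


A' = {20, 21}

For each x ∈ X, list the open sets U ∈ τ with x ∈ U, then check whether U ∩ (A ∖ {x}) ≠ ∅ for every such U.
  x = 20: opens ∋ x are {20, 22}, {20, 21, 22}; each meets A ∖ {20}, so x IS a limit point.
  x = 21: opens ∋ x are {21, 22}, {20, 21, 22}; each meets A ∖ {21}, so x IS a limit point.
  x = 22: open {22} ∋ x has {22} ∩ (A ∖ {22}) = ∅, so x is NOT a limit point.
Collecting: A' = {20, 21}.


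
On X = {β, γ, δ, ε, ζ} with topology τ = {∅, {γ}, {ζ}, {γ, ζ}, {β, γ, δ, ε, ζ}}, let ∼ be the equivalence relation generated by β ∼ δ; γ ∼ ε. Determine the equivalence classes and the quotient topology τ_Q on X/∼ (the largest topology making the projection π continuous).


X/∼ = {[β=δ], [γ=ε], [ζ]}; |τ_Q| = 3.

Equivalence classes: [β=δ], [γ=ε], [ζ].
Quotient map π: X → X/∼ sends β ↦ [β=δ], γ ↦ [γ=ε], δ ↦ [β=δ], ε ↦ [γ=ε], ζ ↦ [ζ].
For each subset V ⊆ X/∼, compute π^{-1}(V) ⊆ X and check whether π^{-1}(V) ∈ τ. V is open in τ_Q iff π^{-1}(V) ∈ τ.
  V = {}: π^{-1}(V) = ∅ ∈ τ ✓.
  V = {[β=δ]}: π^{-1}(V) = {β, δ} ∉ τ ✗.
  V = {[γ=ε]}: π^{-1}(V) = {γ, ε} ∉ τ ✗.
  V = {[β=δ], [γ=ε]}: π^{-1}(V) = {β, γ, δ, ε} ∉ τ ✗.
  V = {[ζ]}: π^{-1}(V) = {ζ} ∈ τ ✓.
  V = {[β=δ], [ζ]}: π^{-1}(V) = {β, δ, ζ} ∉ τ ✗.
  V = {[γ=ε], [ζ]}: π^{-1}(V) = {γ, ε, ζ} ∉ τ ✗.
  V = {[β=δ], [γ=ε], [ζ]}: π^{-1}(V) = {β, γ, δ, ε, ζ} ∈ τ ✓.
Open sets in the quotient: τ_Q = {{}, {[ζ]}, {[β=δ], [γ=ε], [ζ]}} (3 elements).


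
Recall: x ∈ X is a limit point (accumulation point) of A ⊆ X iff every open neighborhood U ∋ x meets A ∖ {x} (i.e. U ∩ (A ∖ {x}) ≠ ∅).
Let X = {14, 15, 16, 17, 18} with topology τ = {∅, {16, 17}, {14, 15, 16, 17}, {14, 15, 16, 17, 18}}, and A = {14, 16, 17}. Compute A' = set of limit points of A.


A' = {14, 15, 16, 17, 18}

For each x ∈ X, list the open sets U ∈ τ with x ∈ U, then check whether U ∩ (A ∖ {x}) ≠ ∅ for every such U.
  x = 14: opens ∋ x are {14, 15, 16, 17}, {14, 15, 16, 17, 18}; each meets A ∖ {14}, so x IS a limit point.
  x = 15: opens ∋ x are {14, 15, 16, 17}, {14, 15, 16, 17, 18}; each meets A ∖ {15}, so x IS a limit point.
  x = 16: opens ∋ x are {16, 17}, {14, 15, 16, 17}, {14, 15, 16, 17, 18}; each meets A ∖ {16}, so x IS a limit point.
  x = 17: opens ∋ x are {16, 17}, {14, 15, 16, 17}, {14, 15, 16, 17, 18}; each meets A ∖ {17}, so x IS a limit point.
  x = 18: opens ∋ x are {14, 15, 16, 17, 18}; each meets A ∖ {18}, so x IS a limit point.
Collecting: A' = {14, 15, 16, 17, 18}.


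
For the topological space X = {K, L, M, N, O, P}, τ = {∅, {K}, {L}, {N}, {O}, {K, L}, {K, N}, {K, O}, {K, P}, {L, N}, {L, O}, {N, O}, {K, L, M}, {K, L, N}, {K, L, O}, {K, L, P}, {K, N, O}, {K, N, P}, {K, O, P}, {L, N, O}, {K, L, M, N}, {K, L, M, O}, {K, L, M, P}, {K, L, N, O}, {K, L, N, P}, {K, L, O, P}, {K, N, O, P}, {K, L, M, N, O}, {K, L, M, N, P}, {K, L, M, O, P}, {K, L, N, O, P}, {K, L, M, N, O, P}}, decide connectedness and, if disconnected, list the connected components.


(X, τ) is disconnected; components = [{N}, {O}, {K, L, M, P}].

Find clopen sets (U ∈ τ with X ∖ U ∈ τ):
  U = ∅, X ∖ U = {K, L, M, N, O, P} — both open, so U is clopen.
  U = {N}, X ∖ U = {K, L, M, O, P} — both open, so U is clopen.
  U = {O}, X ∖ U = {K, L, M, N, P} — both open, so U is clopen.
  U = {N, O}, X ∖ U = {K, L, M, P} — both open, so U is clopen.
  U = {K, L, M, P}, X ∖ U = {N, O} — both open, so U is clopen.
  U = {K, L, M, N, P}, X ∖ U = {O} — both open, so U is clopen.
  U = {K, L, M, O, P}, X ∖ U = {N} — both open, so U is clopen.
  U = {K, L, M, N, O, P}, X ∖ U = ∅ — both open, so U is clopen.
Nontrivial clopen(s) exist: e.g. {N}. So (X, τ) is disconnected.
Compute connected components by grouping points that agree on all clopens:
  component: {N}
  component: {O}
  component: {K, L, M, P}


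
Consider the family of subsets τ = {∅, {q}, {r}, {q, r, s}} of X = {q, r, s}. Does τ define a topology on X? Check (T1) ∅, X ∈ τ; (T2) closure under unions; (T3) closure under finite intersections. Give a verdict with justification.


τ is NOT a topology on X.

Axiom (T1): ∅ ∈ τ? Yes; X ∈ τ? Yes.
Axiom (T2/T3): check pairwise unions and intersections of members of τ.
Counterexample for (T2): {q} ∪ {r} = {q, r} ∉ τ. Therefore τ is NOT a topology.


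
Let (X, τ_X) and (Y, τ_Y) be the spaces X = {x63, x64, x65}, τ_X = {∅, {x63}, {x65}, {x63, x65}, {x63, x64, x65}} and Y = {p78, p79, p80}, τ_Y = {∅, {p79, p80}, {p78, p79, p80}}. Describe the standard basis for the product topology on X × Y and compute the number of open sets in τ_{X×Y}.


Basis B = {∅ × ∅, {x63} × {p79, p80}, {x65} × {p79, p80}, {x63} × {p78, p79, p80}, {x65} × {p78, p79, p80}, {x63, x65} × {p79, p80}, {x63, x65} × {p78, p79, p80}, {x63, x64, x65} × {p79, p80}, {x63, x64, x65} × {p78, p79, p80}}; |τ_{X×Y}| = 14.

Enumerate products U × V with U ∈ τ_X, V ∈ τ_Y (deduplicated):
  ∅ × ∅ = {} (∅)
  {x63} × {p79, p80} = {(x63,p79), (x63,p80)}
  {x65} × {p79, p80} = {(x65,p79), (x65,p80)}
  {x63} × {p78, p79, p80} = {(x63,p78), (x63,p79), (x63,p80)}
  {x65} × {p78, p79, p80} = {(x65,p78), (x65,p79), (x65,p80)}
  {x63, x65} × {p79, p80} = {(x63,p79), (x63,p80), (x65,p79), (x65,p80)}
  {x63, x65} × {p78, p79, p80} = {(x63,p78), (x63,p79), (x63,p80), (x65,p78), (x65,p79), (x65,p80)}
  {x63, x64, x65} × {p79, p80} = {(x63,p79), (x63,p80), (x64,p79), (x64,p80), (x65,p79), (x65,p80)}
  {x63, x64, x65} × {p78, p79, p80} = {(x63,p78), (x63,p79), (x63,p80), (x64,p78), (x64,p79), (x64,p80), (x65,p78), (x65,p79), (x65,p80)}
These 9 distinct sets form the basis B.
Close under arbitrary unions to get τ_{X×Y}; counting gives |τ_{X×Y}| = 14.


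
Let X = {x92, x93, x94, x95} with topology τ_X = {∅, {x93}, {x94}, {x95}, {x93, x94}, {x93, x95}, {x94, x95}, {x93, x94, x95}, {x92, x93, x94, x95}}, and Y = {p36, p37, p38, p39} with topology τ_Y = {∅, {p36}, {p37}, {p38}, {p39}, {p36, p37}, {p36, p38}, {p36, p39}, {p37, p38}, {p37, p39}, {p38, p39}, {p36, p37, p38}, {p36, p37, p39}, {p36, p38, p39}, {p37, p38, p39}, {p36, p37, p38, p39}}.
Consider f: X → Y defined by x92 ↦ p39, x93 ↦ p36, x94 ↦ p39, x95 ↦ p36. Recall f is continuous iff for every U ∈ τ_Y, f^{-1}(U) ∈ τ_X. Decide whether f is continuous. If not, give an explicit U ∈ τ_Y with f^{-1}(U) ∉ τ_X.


f is NOT continuous.

Compute f^{-1}(U) for each U ∈ τ_Y:
  U = ∅: f^{-1}(U) = ∅ ∈ τ_X ✓.
  U = {p36}: f^{-1}(U) = {x93, x95} ∈ τ_X ✓.
  U = {p37}: f^{-1}(U) = ∅ ∈ τ_X ✓.
  U = {p38}: f^{-1}(U) = ∅ ∈ τ_X ✓.
  U = {p39}: f^{-1}(U) = {x92, x94} ∉ τ_X ✗.
  U = {p36, p37}: f^{-1}(U) = {x93, x95} ∈ τ_X ✓.
  U = {p36, p38}: f^{-1}(U) = {x93, x95} ∈ τ_X ✓.
  U = {p36, p39}: f^{-1}(U) = {x92, x93, x94, x95} ∈ τ_X ✓.
  U = {p37, p38}: f^{-1}(U) = ∅ ∈ τ_X ✓.
  U = {p37, p39}: f^{-1}(U) = {x92, x94} ∉ τ_X ✗.
  U = {p38, p39}: f^{-1}(U) = {x92, x94} ∉ τ_X ✗.
  U = {p36, p37, p38}: f^{-1}(U) = {x93, x95} ∈ τ_X ✓.
  U = {p36, p37, p39}: f^{-1}(U) = {x92, x93, x94, x95} ∈ τ_X ✓.
  U = {p36, p38, p39}: f^{-1}(U) = {x92, x93, x94, x95} ∈ τ_X ✓.
  U = {p37, p38, p39}: f^{-1}(U) = {x92, x94} ∉ τ_X ✗.
  U = {p36, p37, p38, p39}: f^{-1}(U) = {x92, x93, x94, x95} ∈ τ_X ✓.
Found U = {p39} with f^{-1}(U) = {x92, x94} not in τ_X. Therefore f is NOT continuous.


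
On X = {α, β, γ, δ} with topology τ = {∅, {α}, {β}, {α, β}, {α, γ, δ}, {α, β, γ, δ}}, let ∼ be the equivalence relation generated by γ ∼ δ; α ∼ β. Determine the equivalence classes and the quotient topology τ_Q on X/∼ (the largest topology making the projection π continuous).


X/∼ = {[α=β], [γ=δ]}; |τ_Q| = 3.

Equivalence classes: [α=β], [γ=δ].
Quotient map π: X → X/∼ sends α ↦ [α=β], β ↦ [α=β], γ ↦ [γ=δ], δ ↦ [γ=δ].
For each subset V ⊆ X/∼, compute π^{-1}(V) ⊆ X and check whether π^{-1}(V) ∈ τ. V is open in τ_Q iff π^{-1}(V) ∈ τ.
  V = {}: π^{-1}(V) = ∅ ∈ τ ✓.
  V = {[α=β]}: π^{-1}(V) = {α, β} ∈ τ ✓.
  V = {[γ=δ]}: π^{-1}(V) = {γ, δ} ∉ τ ✗.
  V = {[α=β], [γ=δ]}: π^{-1}(V) = {α, β, γ, δ} ∈ τ ✓.
Open sets in the quotient: τ_Q = {{}, {[α=β]}, {[α=β], [γ=δ]}} (3 elements).


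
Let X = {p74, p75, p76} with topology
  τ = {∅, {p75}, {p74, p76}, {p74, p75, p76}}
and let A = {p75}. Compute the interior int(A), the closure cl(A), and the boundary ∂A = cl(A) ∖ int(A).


int(A) = {p75}, cl(A) = {p75}, ∂A = ∅.

Closed sets in (X, τ) are complements of opens:
  closed(X, τ) = {∅, {p75}, {p74, p76}, {p74, p75, p76}}.
int(A) = ⋃ {U ∈ τ : U ⊆ A}. Opens contained in A: ∅, {p75}.
Taking the union of these: int(A) = {p75}.
cl(A) = ⋂ {C closed : A ⊆ C}. Closed sets containing A: {p75}, {p74, p75, p76}.
Intersecting these: cl(A) = {p75}.
∂A = cl(A) ∖ int(A) = {p75} ∖ {p75} = ∅.


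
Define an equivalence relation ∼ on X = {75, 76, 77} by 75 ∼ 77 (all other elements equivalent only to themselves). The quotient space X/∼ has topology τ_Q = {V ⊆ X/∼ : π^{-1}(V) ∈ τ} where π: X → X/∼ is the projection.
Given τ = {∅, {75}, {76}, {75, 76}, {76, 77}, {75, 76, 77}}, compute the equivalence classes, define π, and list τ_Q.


X/∼ = {[75=77], [76]}; |τ_Q| = 3.

Equivalence classes: [75=77], [76].
Quotient map π: X → X/∼ sends 75 ↦ [75=77], 76 ↦ [76], 77 ↦ [75=77].
For each subset V ⊆ X/∼, compute π^{-1}(V) ⊆ X and check whether π^{-1}(V) ∈ τ. V is open in τ_Q iff π^{-1}(V) ∈ τ.
  V = {}: π^{-1}(V) = ∅ ∈ τ ✓.
  V = {[75=77]}: π^{-1}(V) = {75, 77} ∉ τ ✗.
  V = {[76]}: π^{-1}(V) = {76} ∈ τ ✓.
  V = {[75=77], [76]}: π^{-1}(V) = {75, 76, 77} ∈ τ ✓.
Open sets in the quotient: τ_Q = {{}, {[76]}, {[75=77], [76]}} (3 elements).


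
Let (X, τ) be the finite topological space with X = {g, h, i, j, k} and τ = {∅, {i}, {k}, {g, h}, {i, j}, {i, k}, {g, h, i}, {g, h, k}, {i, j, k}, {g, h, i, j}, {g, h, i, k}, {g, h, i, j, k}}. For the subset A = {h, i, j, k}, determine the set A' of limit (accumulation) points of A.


A' = {g, j}

For each x ∈ X, list the open sets U ∈ τ with x ∈ U, then check whether U ∩ (A ∖ {x}) ≠ ∅ for every such U.
  x = g: opens ∋ x are {g, h}, {g, h, i}, {g, h, k}, {g, h, i, j}, {g, h, i, k}, {g, h, i, j, k}; each meets A ∖ {g}, so x IS a limit point.
  x = h: open {g, h} ∋ x has {g, h} ∩ (A ∖ {h}) = ∅, so x is NOT a limit point.
  x = i: open {i} ∋ x has {i} ∩ (A ∖ {i}) = ∅, so x is NOT a limit point.
  x = j: opens ∋ x are {i, j}, {i, j, k}, {g, h, i, j}, {g, h, i, j, k}; each meets A ∖ {j}, so x IS a limit point.
  x = k: open {k} ∋ x has {k} ∩ (A ∖ {k}) = ∅, so x is NOT a limit point.
Collecting: A' = {g, j}.


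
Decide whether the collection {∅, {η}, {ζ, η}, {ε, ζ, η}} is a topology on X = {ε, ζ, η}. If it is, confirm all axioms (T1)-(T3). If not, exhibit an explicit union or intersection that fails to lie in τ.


τ IS a topology on X.

Axiom (T1): ∅ ∈ τ? Yes; X ∈ τ? Yes.
Axiom (T2/T3): check pairwise unions and intersections of members of τ.
All pairwise intersections and unions checked — each lies in τ. Therefore τ satisfies (T1), (T2), (T3): it IS a topology on X.


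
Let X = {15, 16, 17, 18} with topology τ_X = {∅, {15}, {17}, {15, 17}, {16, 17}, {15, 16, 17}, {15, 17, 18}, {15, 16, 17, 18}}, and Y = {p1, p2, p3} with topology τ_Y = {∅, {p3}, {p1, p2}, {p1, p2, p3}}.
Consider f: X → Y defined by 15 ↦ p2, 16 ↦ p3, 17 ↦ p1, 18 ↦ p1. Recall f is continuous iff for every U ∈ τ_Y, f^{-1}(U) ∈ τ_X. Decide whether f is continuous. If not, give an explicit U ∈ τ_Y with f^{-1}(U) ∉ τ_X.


f is NOT continuous.

Compute f^{-1}(U) for each U ∈ τ_Y:
  U = ∅: f^{-1}(U) = ∅ ∈ τ_X ✓.
  U = {p3}: f^{-1}(U) = {16} ∉ τ_X ✗.
  U = {p1, p2}: f^{-1}(U) = {15, 17, 18} ∈ τ_X ✓.
  U = {p1, p2, p3}: f^{-1}(U) = {15, 16, 17, 18} ∈ τ_X ✓.
Found U = {p3} with f^{-1}(U) = {16} not in τ_X. Therefore f is NOT continuous.
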